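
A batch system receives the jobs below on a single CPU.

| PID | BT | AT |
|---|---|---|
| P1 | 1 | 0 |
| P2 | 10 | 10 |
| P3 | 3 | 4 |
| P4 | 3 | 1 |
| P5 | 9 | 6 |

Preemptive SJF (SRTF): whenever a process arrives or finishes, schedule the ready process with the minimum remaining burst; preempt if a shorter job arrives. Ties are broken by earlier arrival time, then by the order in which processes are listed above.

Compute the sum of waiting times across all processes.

Schedule: | P1 0-1 | P4 1-4 | P3 4-7 | P5 7-16 | P2 16-26 |
Completion: P1=1  P2=26  P3=7  P4=4  P5=16
Turnaround (C−A): P1=1  P2=16  P3=3  P4=3  P5=10
Waiting = turnaround − burst: P1=0, P2=6, P3=0, P4=0, P5=1
Total waiting = 0 + 6 + 0 + 0 + 1 = 7

7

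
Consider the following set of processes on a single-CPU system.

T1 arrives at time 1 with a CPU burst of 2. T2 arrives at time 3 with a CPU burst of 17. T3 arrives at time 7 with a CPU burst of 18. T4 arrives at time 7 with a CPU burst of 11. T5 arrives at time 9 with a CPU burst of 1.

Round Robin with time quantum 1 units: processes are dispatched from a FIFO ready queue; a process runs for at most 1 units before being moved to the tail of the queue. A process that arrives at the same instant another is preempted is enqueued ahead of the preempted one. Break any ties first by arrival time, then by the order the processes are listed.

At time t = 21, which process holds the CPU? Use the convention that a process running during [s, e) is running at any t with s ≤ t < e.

T4

Timeline: | idle 0-1 | T1 1-3 | T2 3-7 | T3 7-8 | T4 8-9 | T2 9-10 | T3 10-11 | T5 11-12 | T4 12-13 | T2 13-14 | T3 14-15 | T4 15-16 | T2 16-17 | T3 17-18 | T4 18-19 | T2 19-20 | T3 20-21 | T4 21-22 | T2 22-23 | T3 23-24 | T4 24-25 | T2 25-26 | T3 26-27 | T4 27-28 | T2 28-29 | T3 29-30 | T4 30-31 | T2 31-32 | T3 32-33 | T4 33-34 | T2 34-35 | T3 35-36 | T4 36-37 | T2 37-38 | T3 38-39 | T4 39-40 | T2 40-41 | T3 41-42 | T2 42-43 | T3 43-44 | T2 44-45 | T3 45-50 |
Completion: T1=3  T2=45  T3=50  T4=40  T5=12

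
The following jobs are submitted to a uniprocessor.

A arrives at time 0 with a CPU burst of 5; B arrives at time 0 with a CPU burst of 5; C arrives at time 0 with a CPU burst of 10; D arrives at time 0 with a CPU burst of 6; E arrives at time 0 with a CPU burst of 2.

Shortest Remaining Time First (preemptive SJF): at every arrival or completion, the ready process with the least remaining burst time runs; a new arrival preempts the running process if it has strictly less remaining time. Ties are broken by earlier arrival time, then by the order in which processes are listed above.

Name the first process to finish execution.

Gantt: | E 0-2 | A 2-7 | B 7-12 | D 12-18 | C 18-28 |
Completion: A=7  B=12  C=28  D=18  E=2
Turnaround (C−A): A=7  B=12  C=28  D=18  E=2
Finish order: E → A → B → D → C

E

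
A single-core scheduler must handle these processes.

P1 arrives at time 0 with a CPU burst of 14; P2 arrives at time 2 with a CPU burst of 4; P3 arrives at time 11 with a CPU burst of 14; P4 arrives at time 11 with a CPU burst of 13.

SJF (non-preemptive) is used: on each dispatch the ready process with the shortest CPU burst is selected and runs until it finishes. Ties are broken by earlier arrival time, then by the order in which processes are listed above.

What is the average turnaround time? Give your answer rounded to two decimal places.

Gantt: | P1 0-14 | P2 14-18 | P4 18-31 | P3 31-45 |
Completion: P1=14  P2=18  P3=45  P4=31
Turnaround (C−A): P1=14  P2=16  P3=34  P4=20
Turnaround times: P1=14, P2=16, P3=34, P4=20
Average turnaround = (14+16+34+20) / 4 = 84/4 = 21.00

21.00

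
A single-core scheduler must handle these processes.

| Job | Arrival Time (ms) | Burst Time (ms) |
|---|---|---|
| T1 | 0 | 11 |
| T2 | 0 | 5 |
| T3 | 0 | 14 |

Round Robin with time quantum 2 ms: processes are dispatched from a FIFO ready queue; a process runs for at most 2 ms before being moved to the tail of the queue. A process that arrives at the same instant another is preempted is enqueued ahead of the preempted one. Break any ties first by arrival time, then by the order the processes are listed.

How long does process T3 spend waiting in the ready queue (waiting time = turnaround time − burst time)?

Gantt: | T1 0-2 | T2 2-4 | T3 4-6 | T1 6-8 | T2 8-10 | T3 10-12 | T1 12-14 | T2 14-15 | T3 15-17 | T1 17-19 | T3 19-21 | T1 21-23 | T3 23-25 | T1 25-26 | T3 26-30 |
Completion: T1=26  T2=15  T3=30
Turnaround (C−A): T1=26  T2=15  T3=30
Waiting(T3) = turnaround − burst = 30 − 14 = 16

16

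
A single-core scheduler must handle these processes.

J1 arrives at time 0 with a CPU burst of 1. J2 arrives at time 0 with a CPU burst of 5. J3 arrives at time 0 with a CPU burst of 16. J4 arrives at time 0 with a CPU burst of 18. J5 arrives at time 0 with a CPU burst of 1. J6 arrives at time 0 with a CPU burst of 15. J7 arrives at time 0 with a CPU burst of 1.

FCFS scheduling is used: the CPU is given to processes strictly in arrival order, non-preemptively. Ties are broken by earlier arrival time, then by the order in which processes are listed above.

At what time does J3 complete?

Schedule: | J1 0-1 | J2 1-6 | J3 6-22 | J4 22-40 | J5 40-41 | J6 41-56 | J7 56-57 |
Completion: J1=1  J2=6  J3=22  J4=40  J5=41  J6=56  J7=57
Turnaround (C−A): J1=1  J2=6  J3=22  J4=40  J5=41  J6=56  J7=57

22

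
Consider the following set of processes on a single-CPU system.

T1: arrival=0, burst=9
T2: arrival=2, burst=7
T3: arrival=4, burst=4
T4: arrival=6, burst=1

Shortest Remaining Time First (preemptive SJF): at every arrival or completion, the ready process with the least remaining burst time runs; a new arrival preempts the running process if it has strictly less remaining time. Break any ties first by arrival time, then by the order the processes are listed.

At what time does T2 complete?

Schedule: | T1 0-4 | T3 4-6 | T4 6-7 | T3 7-9 | T1 9-14 | T2 14-21 |
Completion: T1=14  T2=21  T3=9  T4=7
Turnaround (C−A): T1=14  T2=19  T3=5  T4=1

21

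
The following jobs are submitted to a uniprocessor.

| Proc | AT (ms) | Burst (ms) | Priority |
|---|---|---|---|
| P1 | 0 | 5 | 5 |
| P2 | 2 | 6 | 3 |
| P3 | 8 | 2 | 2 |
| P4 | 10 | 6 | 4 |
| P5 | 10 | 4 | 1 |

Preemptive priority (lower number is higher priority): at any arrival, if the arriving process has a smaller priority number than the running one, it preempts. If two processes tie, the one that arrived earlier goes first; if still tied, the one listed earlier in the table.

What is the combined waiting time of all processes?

22

Timeline: | P1 0-2 | P2 2-8 | P3 8-10 | P5 10-14 | P4 14-20 | P1 20-23 |
Completion: P1=23  P2=8  P3=10  P4=20  P5=14
Waiting = turnaround − burst: P1=18, P2=0, P3=0, P4=4, P5=0
Total waiting = 18 + 0 + 0 + 4 + 0 = 22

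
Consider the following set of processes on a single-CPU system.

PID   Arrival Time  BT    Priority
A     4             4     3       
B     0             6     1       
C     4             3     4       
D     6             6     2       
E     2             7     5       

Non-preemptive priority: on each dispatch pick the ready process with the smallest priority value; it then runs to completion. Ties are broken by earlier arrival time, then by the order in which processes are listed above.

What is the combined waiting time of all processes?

Gantt: | B 0-6 | D 6-12 | A 12-16 | C 16-19 | E 19-26 |
Completion: A=16  B=6  C=19  D=12  E=26
Waiting = turnaround − burst: A=8, B=0, C=12, D=0, E=17
Total waiting = 8 + 0 + 12 + 0 + 17 = 37

37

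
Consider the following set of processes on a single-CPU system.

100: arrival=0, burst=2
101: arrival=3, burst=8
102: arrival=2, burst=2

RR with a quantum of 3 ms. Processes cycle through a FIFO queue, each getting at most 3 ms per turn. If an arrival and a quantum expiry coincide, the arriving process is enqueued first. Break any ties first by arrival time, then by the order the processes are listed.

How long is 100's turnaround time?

2

Gantt: | 100 0-2 | 102 2-4 | 101 4-12 |
Completion: 100=2  101=12  102=4
Turnaround(100) = completion − arrival = 2 − 0 = 2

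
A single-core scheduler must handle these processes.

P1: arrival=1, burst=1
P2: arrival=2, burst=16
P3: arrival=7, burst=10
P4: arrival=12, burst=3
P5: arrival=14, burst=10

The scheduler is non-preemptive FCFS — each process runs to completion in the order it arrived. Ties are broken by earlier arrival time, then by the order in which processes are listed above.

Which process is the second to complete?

P2

Gantt: | idle 0-1 | P1 1-2 | P2 2-18 | P3 18-28 | P4 28-31 | P5 31-41 |
Completion: P1=2  P2=18  P3=28  P4=31  P5=41
Finish order: P1 → P2 → P3 → P4 → P5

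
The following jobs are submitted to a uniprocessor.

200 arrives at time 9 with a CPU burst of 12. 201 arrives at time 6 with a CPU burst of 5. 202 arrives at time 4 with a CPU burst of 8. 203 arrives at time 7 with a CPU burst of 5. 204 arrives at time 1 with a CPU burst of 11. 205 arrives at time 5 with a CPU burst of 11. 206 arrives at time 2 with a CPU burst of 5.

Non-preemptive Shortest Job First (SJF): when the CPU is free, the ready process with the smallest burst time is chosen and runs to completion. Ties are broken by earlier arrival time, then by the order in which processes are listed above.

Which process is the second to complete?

Timeline: | idle 0-1 | 204 1-12 | 206 12-17 | 201 17-22 | 203 22-27 | 202 27-35 | 205 35-46 | 200 46-58 |
Completion: 200=58  201=22  202=35  203=27  204=12  205=46  206=17
Turnaround (C−A): 200=49  201=16  202=31  203=20  204=11  205=41  206=15
Finish order: 204 → 206 → 201 → 203 → 202 → 205 → 200

206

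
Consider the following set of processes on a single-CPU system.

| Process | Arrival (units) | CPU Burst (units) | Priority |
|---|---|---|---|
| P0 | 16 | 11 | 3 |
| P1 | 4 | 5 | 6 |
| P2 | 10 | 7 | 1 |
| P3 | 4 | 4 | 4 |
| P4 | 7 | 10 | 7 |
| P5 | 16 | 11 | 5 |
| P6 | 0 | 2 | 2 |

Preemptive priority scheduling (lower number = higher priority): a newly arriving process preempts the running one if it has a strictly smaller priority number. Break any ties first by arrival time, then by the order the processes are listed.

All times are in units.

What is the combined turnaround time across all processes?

Gantt: | P6 0-2 | idle 2-4 | P3 4-8 | P1 8-10 | P2 10-17 | P0 17-28 | P5 28-39 | P1 39-42 | P4 42-52 |
Completion: P0=28  P1=42  P2=17  P3=8  P4=52  P5=39  P6=2
Turnaround = completion − arrival: P0=12, P1=38, P2=7, P3=4, P4=45, P5=23, P6=2
Total turnaround = 12 + 38 + 7 + 4 + 45 + 23 + 2 = 131

131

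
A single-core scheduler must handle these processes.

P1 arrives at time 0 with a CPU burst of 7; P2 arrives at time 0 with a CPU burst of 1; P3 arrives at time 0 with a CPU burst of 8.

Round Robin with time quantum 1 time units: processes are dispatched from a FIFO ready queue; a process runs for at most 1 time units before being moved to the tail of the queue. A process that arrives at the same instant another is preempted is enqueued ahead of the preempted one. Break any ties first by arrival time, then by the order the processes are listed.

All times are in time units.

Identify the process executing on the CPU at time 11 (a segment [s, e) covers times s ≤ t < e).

P1

Gantt: | P1 0-1 | P2 1-2 | P3 2-3 | P1 3-4 | P3 4-5 | P1 5-6 | P3 6-7 | P1 7-8 | P3 8-9 | P1 9-10 | P3 10-11 | P1 11-12 | P3 12-13 | P1 13-14 | P3 14-16 |
Completion: P1=14  P2=2  P3=16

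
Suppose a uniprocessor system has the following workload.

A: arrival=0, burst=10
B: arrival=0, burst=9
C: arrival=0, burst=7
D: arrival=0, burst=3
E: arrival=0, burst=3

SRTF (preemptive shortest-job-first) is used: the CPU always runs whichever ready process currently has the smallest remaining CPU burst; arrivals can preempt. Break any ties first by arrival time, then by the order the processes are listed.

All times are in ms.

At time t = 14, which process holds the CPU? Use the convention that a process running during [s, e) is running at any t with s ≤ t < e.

B

Timeline: | D 0-3 | E 3-6 | C 6-13 | B 13-22 | A 22-32 |
Completion: A=32  B=22  C=13  D=3  E=6
Turnaround (C−A): A=32  B=22  C=13  D=3  E=6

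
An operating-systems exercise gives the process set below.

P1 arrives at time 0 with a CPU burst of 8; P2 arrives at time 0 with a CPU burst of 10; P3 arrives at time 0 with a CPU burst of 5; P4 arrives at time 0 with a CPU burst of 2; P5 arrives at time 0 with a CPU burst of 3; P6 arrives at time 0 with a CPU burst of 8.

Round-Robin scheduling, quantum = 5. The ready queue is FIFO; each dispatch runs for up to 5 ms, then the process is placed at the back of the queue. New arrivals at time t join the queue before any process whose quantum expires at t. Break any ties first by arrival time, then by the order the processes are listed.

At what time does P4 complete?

Timeline: | P1 0-5 | P2 5-10 | P3 10-15 | P4 15-17 | P5 17-20 | P6 20-25 | P1 25-28 | P2 28-33 | P6 33-36 |
Completion: P1=28  P2=33  P3=15  P4=17  P5=20  P6=36

17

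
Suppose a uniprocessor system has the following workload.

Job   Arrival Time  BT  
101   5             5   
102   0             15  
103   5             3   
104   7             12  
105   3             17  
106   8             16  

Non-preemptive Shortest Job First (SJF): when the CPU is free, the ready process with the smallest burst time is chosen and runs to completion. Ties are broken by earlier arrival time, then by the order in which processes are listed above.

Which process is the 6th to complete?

105

Timeline: | 102 0-15 | 103 15-18 | 101 18-23 | 104 23-35 | 106 35-51 | 105 51-68 |
Completion: 101=23  102=15  103=18  104=35  105=68  106=51
Finish order: 102 → 103 → 101 → 104 → 106 → 105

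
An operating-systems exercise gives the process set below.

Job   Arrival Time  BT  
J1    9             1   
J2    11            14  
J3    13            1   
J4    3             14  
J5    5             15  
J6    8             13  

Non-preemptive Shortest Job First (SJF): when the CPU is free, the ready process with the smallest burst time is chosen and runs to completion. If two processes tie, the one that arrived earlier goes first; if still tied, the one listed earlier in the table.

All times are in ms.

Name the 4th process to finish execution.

Gantt: | idle 0-3 | J4 3-17 | J1 17-18 | J3 18-19 | J6 19-32 | J2 32-46 | J5 46-61 |
Completion: J1=18  J2=46  J3=19  J4=17  J5=61  J6=32
Finish order: J4 → J1 → J3 → J6 → J2 → J5

J6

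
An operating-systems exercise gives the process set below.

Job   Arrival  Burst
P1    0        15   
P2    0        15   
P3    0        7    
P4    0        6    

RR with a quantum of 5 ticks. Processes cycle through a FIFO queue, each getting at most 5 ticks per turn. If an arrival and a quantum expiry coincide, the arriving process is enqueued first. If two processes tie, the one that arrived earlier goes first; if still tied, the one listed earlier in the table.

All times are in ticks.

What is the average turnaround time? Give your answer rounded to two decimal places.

Schedule: | P1 0-5 | P2 5-10 | P3 10-15 | P4 15-20 | P1 20-25 | P2 25-30 | P3 30-32 | P4 32-33 | P1 33-38 | P2 38-43 |
Completion: P1=38  P2=43  P3=32  P4=33
Turnaround times: P1=38, P2=43, P3=32, P4=33
Average turnaround = (38+43+32+33) / 4 = 146/4 = 36.50

36.50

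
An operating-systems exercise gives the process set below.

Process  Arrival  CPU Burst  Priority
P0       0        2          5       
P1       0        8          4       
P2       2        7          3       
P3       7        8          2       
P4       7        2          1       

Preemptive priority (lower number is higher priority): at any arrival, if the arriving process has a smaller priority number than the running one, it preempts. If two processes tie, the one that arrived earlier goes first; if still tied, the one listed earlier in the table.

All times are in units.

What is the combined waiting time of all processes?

Gantt: | P1 0-2 | P2 2-7 | P4 7-9 | P3 9-17 | P2 17-19 | P1 19-25 | P0 25-27 |
Completion: P0=27  P1=25  P2=19  P3=17  P4=9
Turnaround (C−A): P0=27  P1=25  P2=17  P3=10  P4=2
Waiting = turnaround − burst: P0=25, P1=17, P2=10, P3=2, P4=0
Total waiting = 25 + 17 + 10 + 2 + 0 = 54

54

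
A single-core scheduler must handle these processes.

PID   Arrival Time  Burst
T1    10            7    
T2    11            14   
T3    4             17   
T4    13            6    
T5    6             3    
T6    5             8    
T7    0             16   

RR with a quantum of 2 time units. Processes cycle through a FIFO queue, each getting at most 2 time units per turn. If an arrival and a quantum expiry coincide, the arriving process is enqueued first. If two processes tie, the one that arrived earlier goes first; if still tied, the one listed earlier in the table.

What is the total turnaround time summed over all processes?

Gantt: | T7 0-4 | T3 4-6 | T7 6-8 | T6 8-10 | T5 10-12 | T3 12-14 | T7 14-16 | T1 16-18 | T6 18-20 | T2 20-22 | T5 22-23 | T4 23-25 | T3 25-27 | T7 27-29 | T1 29-31 | T6 31-33 | T2 33-35 | T4 35-37 | T3 37-39 | T7 39-41 | T1 41-43 | T6 43-45 | T2 45-47 | T4 47-49 | T3 49-51 | T7 51-53 | T1 53-54 | T2 54-56 | T3 56-58 | T7 58-60 | T2 60-62 | T3 62-64 | T2 64-66 | T3 66-68 | T2 68-70 | T3 70-71 |
Completion: T1=54  T2=70  T3=71  T4=49  T5=23  T6=45  T7=60
Turnaround (C−A): T1=44  T2=59  T3=67  T4=36  T5=17  T6=40  T7=60
Turnaround = completion − arrival: T1=44, T2=59, T3=67, T4=36, T5=17, T6=40, T7=60
Total turnaround = 44 + 59 + 67 + 36 + 17 + 40 + 60 = 323

323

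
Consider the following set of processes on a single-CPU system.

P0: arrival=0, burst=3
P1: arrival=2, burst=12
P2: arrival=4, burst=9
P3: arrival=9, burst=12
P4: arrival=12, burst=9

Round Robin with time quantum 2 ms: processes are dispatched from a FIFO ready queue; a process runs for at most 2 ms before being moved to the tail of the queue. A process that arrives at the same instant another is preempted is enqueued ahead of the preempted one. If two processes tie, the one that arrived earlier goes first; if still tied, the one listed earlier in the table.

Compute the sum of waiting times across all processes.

91

Gantt: | P0 0-2 | P1 2-4 | P0 4-5 | P2 5-7 | P1 7-9 | P2 9-11 | P3 11-13 | P1 13-15 | P2 15-17 | P4 17-19 | P3 19-21 | P1 21-23 | P2 23-25 | P4 25-27 | P3 27-29 | P1 29-31 | P2 31-32 | P4 32-34 | P3 34-36 | P1 36-38 | P4 38-40 | P3 40-42 | P4 42-43 | P3 43-45 |
Completion: P0=5  P1=38  P2=32  P3=45  P4=43
Turnaround (C−A): P0=5  P1=36  P2=28  P3=36  P4=31
Waiting = turnaround − burst: P0=2, P1=24, P2=19, P3=24, P4=22
Total waiting = 2 + 24 + 19 + 24 + 22 = 91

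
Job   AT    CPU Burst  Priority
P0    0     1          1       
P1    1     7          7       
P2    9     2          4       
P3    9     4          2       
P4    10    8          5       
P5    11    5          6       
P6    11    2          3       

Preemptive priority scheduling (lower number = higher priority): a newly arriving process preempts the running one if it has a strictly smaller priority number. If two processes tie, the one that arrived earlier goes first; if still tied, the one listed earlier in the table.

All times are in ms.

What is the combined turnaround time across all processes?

Gantt: | P0 0-1 | P1 1-8 | idle 8-9 | P3 9-13 | P6 13-15 | P2 15-17 | P4 17-25 | P5 25-30 |
Completion: P0=1  P1=8  P2=17  P3=13  P4=25  P5=30  P6=15
Turnaround (C−A): P0=1  P1=7  P2=8  P3=4  P4=15  P5=19  P6=4
Turnaround = completion − arrival: P0=1, P1=7, P2=8, P3=4, P4=15, P5=19, P6=4
Total turnaround = 1 + 7 + 8 + 4 + 15 + 19 + 4 = 58

58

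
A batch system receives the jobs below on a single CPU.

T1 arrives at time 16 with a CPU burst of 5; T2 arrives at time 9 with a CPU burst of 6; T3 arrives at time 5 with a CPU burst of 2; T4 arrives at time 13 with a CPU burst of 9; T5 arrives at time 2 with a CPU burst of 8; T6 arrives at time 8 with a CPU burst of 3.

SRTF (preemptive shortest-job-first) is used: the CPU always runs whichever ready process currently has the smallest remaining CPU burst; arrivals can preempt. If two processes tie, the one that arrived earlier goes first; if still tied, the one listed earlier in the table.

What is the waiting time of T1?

Gantt: | idle 0-2 | T5 2-5 | T3 5-7 | T5 7-8 | T6 8-11 | T5 11-15 | T2 15-21 | T1 21-26 | T4 26-35 |
Completion: T1=26  T2=21  T3=7  T4=35  T5=15  T6=11
Waiting(T1) = turnaround − burst = 10 − 5 = 5

5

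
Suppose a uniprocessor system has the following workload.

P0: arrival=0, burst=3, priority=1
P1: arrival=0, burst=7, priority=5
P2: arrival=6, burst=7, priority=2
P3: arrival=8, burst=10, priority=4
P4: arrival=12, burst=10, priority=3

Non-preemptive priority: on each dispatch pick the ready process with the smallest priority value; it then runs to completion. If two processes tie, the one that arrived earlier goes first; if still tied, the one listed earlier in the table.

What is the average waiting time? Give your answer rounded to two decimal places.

Schedule: | P0 0-3 | P1 3-10 | P2 10-17 | P4 17-27 | P3 27-37 |
Completion: P0=3  P1=10  P2=17  P3=37  P4=27
Turnaround (C−A): P0=3  P1=10  P2=11  P3=29  P4=15
Waiting times: P0=0, P1=3, P2=4, P3=19, P4=5
Average waiting = (0+3+4+19+5) / 5 = 31/5 = 6.20

6.20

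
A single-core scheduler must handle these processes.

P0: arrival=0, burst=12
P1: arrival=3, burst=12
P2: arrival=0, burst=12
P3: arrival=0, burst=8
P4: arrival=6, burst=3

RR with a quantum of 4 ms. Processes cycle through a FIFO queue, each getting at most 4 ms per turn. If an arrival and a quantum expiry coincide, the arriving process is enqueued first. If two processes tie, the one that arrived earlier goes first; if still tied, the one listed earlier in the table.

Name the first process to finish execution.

P4

Schedule: | P0 0-4 | P2 4-8 | P3 8-12 | P1 12-16 | P0 16-20 | P4 20-23 | P2 23-27 | P3 27-31 | P1 31-35 | P0 35-39 | P2 39-43 | P1 43-47 |
Completion: P0=39  P1=47  P2=43  P3=31  P4=23
Finish order: P4 → P3 → P0 → P2 → P1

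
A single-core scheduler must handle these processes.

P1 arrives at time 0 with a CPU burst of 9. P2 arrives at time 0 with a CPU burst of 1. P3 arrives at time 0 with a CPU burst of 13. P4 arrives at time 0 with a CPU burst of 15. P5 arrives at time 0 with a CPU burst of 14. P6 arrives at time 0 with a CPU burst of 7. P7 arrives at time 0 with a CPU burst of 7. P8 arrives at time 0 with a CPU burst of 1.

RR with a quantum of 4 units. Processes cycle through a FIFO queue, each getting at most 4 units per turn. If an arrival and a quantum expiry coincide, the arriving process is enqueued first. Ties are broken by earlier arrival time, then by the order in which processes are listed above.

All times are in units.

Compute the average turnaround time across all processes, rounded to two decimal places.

Gantt: | P1 0-4 | P2 4-5 | P3 5-9 | P4 9-13 | P5 13-17 | P6 17-21 | P7 21-25 | P8 25-26 | P1 26-30 | P3 30-34 | P4 34-38 | P5 38-42 | P6 42-45 | P7 45-48 | P1 48-49 | P3 49-53 | P4 53-57 | P5 57-61 | P3 61-62 | P4 62-65 | P5 65-67 |
Completion: P1=49  P2=5  P3=62  P4=65  P5=67  P6=45  P7=48  P8=26
Turnaround times: P1=49, P2=5, P3=62, P4=65, P5=67, P6=45, P7=48, P8=26
Average turnaround = (49+5+62+65+67+45+48+26) / 8 = 367/8 = 45.88

45.88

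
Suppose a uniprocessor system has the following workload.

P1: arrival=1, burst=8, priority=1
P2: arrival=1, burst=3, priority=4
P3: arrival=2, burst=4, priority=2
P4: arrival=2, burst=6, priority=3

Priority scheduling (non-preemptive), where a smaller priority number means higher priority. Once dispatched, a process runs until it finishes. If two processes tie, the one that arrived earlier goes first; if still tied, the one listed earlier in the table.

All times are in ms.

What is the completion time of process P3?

13

Timeline: | idle 0-1 | P1 1-9 | P3 9-13 | P4 13-19 | P2 19-22 |
Completion: P1=9  P2=22  P3=13  P4=19
Turnaround (C−A): P1=8  P2=21  P3=11  P4=17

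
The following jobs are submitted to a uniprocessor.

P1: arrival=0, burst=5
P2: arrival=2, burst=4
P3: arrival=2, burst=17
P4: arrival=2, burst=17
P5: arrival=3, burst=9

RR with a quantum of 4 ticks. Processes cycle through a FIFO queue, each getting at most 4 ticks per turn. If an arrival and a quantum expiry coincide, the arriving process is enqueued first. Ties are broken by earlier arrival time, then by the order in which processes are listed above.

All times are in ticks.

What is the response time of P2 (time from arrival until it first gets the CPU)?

2

Gantt: | P1 0-4 | P2 4-8 | P3 8-12 | P4 12-16 | P5 16-20 | P1 20-21 | P3 21-25 | P4 25-29 | P5 29-33 | P3 33-37 | P4 37-41 | P5 41-42 | P3 42-46 | P4 46-50 | P3 50-51 | P4 51-52 |
Completion: P1=21  P2=8  P3=51  P4=52  P5=42
Turnaround (C−A): P1=21  P2=6  P3=49  P4=50  P5=39
Response(P2) = first start − arrival = 4 − 2 = 2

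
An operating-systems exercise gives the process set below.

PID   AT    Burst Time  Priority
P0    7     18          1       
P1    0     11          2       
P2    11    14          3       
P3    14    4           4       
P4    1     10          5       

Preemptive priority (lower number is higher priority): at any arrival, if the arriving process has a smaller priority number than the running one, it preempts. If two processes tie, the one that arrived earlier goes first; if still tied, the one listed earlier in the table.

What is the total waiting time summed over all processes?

111

Timeline: | P1 0-7 | P0 7-25 | P1 25-29 | P2 29-43 | P3 43-47 | P4 47-57 |
Completion: P0=25  P1=29  P2=43  P3=47  P4=57
Turnaround (C−A): P0=18  P1=29  P2=32  P3=33  P4=56
Waiting = turnaround − burst: P0=0, P1=18, P2=18, P3=29, P4=46
Total waiting = 0 + 18 + 18 + 29 + 46 = 111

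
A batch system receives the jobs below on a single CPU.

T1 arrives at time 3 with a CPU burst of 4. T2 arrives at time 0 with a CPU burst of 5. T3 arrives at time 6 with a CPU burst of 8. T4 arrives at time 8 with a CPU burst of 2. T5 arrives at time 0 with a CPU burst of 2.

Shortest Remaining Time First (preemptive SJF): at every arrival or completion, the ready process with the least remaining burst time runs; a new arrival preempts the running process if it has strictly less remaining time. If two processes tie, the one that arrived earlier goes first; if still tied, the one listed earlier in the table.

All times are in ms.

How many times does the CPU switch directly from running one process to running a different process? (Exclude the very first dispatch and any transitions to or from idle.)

Timeline: | T5 0-2 | T2 2-7 | T1 7-8 | T4 8-10 | T1 10-13 | T3 13-21 |
Completion: T1=13  T2=7  T3=21  T4=10  T5=2

5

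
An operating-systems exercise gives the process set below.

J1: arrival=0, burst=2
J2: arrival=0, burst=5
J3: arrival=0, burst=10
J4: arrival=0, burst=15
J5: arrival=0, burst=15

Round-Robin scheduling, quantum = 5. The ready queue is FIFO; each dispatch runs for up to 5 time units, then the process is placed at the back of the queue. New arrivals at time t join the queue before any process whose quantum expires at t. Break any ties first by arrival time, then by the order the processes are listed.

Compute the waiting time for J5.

32

Gantt: | J1 0-2 | J2 2-7 | J3 7-12 | J4 12-17 | J5 17-22 | J3 22-27 | J4 27-32 | J5 32-37 | J4 37-42 | J5 42-47 |
Completion: J1=2  J2=7  J3=27  J4=42  J5=47
Turnaround (C−A): J1=2  J2=7  J3=27  J4=42  J5=47
Waiting(J5) = turnaround − burst = 47 − 15 = 32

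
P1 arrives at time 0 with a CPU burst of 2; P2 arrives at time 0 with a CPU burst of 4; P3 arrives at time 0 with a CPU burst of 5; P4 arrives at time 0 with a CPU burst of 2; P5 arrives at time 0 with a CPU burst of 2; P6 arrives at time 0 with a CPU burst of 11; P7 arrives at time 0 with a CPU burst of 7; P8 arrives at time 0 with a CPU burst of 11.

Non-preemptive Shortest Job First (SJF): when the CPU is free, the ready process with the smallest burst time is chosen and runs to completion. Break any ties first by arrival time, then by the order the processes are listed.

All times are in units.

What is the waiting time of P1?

0

Timeline: | P1 0-2 | P4 2-4 | P5 4-6 | P2 6-10 | P3 10-15 | P7 15-22 | P6 22-33 | P8 33-44 |
Completion: P1=2  P2=10  P3=15  P4=4  P5=6  P6=33  P7=22  P8=44
Turnaround (C−A): P1=2  P2=10  P3=15  P4=4  P5=6  P6=33  P7=22  P8=44
Waiting(P1) = turnaround − burst = 2 − 2 = 0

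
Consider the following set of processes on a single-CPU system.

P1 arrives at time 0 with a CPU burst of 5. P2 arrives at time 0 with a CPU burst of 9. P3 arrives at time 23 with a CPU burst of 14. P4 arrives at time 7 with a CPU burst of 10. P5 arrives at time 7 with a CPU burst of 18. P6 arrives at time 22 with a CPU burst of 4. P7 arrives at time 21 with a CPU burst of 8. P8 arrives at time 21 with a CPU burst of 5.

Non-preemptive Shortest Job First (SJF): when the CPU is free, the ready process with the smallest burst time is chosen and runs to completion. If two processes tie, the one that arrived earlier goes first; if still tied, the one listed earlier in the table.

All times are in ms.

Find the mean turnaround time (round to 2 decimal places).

21.50

Gantt: | P1 0-5 | P2 5-14 | P4 14-24 | P6 24-28 | P8 28-33 | P7 33-41 | P3 41-55 | P5 55-73 |
Completion: P1=5  P2=14  P3=55  P4=24  P5=73  P6=28  P7=41  P8=33
Turnaround times: P1=5, P2=14, P3=32, P4=17, P5=66, P6=6, P7=20, P8=12
Average turnaround = (5+14+32+17+66+6+20+12) / 8 = 172/8 = 21.50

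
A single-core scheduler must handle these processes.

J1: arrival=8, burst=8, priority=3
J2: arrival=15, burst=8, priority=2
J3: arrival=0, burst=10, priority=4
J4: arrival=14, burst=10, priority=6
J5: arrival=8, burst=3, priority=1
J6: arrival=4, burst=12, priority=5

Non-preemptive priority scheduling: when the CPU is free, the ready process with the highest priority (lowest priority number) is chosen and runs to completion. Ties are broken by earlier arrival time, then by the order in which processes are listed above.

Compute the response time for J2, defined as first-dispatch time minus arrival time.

6

Schedule: | J3 0-10 | J5 10-13 | J1 13-21 | J2 21-29 | J6 29-41 | J4 41-51 |
Completion: J1=21  J2=29  J3=10  J4=51  J5=13  J6=41
Response(J2) = first start − arrival = 21 − 15 = 6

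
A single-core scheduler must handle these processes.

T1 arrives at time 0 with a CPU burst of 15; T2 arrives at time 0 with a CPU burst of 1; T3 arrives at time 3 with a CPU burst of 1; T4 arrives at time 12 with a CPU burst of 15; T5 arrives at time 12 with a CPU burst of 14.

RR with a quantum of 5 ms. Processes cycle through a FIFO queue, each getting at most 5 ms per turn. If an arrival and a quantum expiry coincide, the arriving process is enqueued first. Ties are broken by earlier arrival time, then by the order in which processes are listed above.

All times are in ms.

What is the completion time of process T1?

27

Timeline: | T1 0-5 | T2 5-6 | T3 6-7 | T1 7-12 | T4 12-17 | T5 17-22 | T1 22-27 | T4 27-32 | T5 32-37 | T4 37-42 | T5 42-46 |
Completion: T1=27  T2=6  T3=7  T4=42  T5=46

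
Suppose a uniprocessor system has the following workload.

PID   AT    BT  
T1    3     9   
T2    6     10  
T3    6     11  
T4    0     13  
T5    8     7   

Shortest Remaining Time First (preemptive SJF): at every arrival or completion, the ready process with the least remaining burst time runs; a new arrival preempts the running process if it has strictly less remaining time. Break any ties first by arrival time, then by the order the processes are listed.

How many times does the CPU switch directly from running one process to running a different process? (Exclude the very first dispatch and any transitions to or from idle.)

Gantt: | T4 0-3 | T1 3-12 | T5 12-19 | T4 19-29 | T2 29-39 | T3 39-50 |
Completion: T1=12  T2=39  T3=50  T4=29  T5=19
Turnaround (C−A): T1=9  T2=33  T3=44  T4=29  T5=11

5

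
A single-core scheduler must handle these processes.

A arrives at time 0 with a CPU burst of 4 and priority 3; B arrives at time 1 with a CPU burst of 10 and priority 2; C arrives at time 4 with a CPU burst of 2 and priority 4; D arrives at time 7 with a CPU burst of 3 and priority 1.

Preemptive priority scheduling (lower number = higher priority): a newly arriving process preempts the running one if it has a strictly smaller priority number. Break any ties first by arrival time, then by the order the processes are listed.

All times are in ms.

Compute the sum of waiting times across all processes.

29

Timeline: | A 0-1 | B 1-7 | D 7-10 | B 10-14 | A 14-17 | C 17-19 |
Completion: A=17  B=14  C=19  D=10
Waiting = turnaround − burst: A=13, B=3, C=13, D=0
Total waiting = 13 + 3 + 13 + 0 = 29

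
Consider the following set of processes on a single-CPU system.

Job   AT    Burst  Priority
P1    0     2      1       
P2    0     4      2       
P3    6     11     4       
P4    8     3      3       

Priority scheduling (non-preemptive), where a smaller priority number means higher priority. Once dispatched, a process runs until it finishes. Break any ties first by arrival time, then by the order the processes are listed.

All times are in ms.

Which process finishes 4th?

P4

Gantt: | P1 0-2 | P2 2-6 | P3 6-17 | P4 17-20 |
Completion: P1=2  P2=6  P3=17  P4=20
Turnaround (C−A): P1=2  P2=6  P3=11  P4=12
Finish order: P1 → P2 → P3 → P4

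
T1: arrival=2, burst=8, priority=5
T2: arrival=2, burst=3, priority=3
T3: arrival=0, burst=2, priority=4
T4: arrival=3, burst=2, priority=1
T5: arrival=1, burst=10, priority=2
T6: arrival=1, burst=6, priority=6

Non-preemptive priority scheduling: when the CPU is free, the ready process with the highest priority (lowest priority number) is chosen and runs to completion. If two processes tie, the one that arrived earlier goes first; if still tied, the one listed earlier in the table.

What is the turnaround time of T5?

Gantt: | T3 0-2 | T5 2-12 | T4 12-14 | T2 14-17 | T1 17-25 | T6 25-31 |
Completion: T1=25  T2=17  T3=2  T4=14  T5=12  T6=31
Turnaround(T5) = completion − arrival = 12 − 1 = 11

11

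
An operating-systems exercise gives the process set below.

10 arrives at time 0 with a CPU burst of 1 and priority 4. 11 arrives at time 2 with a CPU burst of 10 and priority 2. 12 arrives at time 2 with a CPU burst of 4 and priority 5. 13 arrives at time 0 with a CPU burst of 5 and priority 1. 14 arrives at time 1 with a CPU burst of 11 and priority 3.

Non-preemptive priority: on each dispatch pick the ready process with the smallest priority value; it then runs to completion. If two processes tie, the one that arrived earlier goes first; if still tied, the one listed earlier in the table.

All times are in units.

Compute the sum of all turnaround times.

Schedule: | 13 0-5 | 11 5-15 | 14 15-26 | 10 26-27 | 12 27-31 |
Completion: 10=27  11=15  12=31  13=5  14=26
Turnaround = completion − arrival: 10=27, 11=13, 12=29, 13=5, 14=25
Total turnaround = 27 + 13 + 29 + 5 + 25 = 99

99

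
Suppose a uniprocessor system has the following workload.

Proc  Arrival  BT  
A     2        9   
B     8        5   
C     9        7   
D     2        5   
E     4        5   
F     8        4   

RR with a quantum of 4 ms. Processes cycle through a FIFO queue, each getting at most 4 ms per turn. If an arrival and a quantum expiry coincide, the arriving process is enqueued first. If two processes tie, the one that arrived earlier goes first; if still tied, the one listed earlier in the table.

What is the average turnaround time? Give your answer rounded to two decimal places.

Timeline: | idle 0-2 | A 2-6 | D 6-10 | E 10-14 | A 14-18 | B 18-22 | F 22-26 | C 26-30 | D 30-31 | E 31-32 | A 32-33 | B 33-34 | C 34-37 |
Completion: A=33  B=34  C=37  D=31  E=32  F=26
Turnaround (C−A): A=31  B=26  C=28  D=29  E=28  F=18
Turnaround times: A=31, B=26, C=28, D=29, E=28, F=18
Average turnaround = (31+26+28+29+28+18) / 6 = 160/6 = 26.67

26.67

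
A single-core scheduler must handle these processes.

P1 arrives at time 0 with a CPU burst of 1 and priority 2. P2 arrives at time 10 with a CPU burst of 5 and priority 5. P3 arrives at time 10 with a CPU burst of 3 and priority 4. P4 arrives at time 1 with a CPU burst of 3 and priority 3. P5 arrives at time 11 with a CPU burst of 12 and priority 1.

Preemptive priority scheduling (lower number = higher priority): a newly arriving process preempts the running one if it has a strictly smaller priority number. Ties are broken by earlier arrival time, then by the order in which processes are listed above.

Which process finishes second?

Gantt: | P1 0-1 | P4 1-4 | idle 4-10 | P3 10-11 | P5 11-23 | P3 23-25 | P2 25-30 |
Completion: P1=1  P2=30  P3=25  P4=4  P5=23
Finish order: P1 → P4 → P5 → P3 → P2

P4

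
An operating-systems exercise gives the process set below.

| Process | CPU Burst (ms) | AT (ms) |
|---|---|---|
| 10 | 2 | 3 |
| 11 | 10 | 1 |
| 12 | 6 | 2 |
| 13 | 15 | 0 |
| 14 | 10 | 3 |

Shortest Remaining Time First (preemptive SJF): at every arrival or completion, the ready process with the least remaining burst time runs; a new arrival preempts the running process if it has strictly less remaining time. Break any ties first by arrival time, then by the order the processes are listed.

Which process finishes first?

10

Schedule: | 13 0-1 | 11 1-2 | 12 2-3 | 10 3-5 | 12 5-10 | 11 10-19 | 14 19-29 | 13 29-43 |
Completion: 10=5  11=19  12=10  13=43  14=29
Finish order: 10 → 12 → 11 → 14 → 13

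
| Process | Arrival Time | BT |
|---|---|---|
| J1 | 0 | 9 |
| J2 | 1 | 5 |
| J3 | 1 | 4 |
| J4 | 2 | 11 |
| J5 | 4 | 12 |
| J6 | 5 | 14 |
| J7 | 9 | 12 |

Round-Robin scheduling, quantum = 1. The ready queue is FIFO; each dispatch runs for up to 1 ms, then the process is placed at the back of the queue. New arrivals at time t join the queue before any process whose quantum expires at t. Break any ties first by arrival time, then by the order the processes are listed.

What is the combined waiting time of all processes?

Timeline: | J1 0-1 | J2 1-2 | J3 2-3 | J1 3-4 | J4 4-5 | J2 5-6 | J3 6-7 | J5 7-8 | J1 8-9 | J6 9-10 | J4 10-11 | J2 11-12 | J3 12-13 | J5 13-14 | J7 14-15 | J1 15-16 | J6 16-17 | J4 17-18 | J2 18-19 | J3 19-20 | J5 20-21 | J7 21-22 | J1 22-23 | J6 23-24 | J4 24-25 | J2 25-26 | J5 26-27 | J7 27-28 | J1 28-29 | J6 29-30 | J4 30-31 | J5 31-32 | J7 32-33 | J1 33-34 | J6 34-35 | J4 35-36 | J5 36-37 | J7 37-38 | J1 38-39 | J6 39-40 | J4 40-41 | J5 41-42 | J7 42-43 | J1 43-44 | J6 44-45 | J4 45-46 | J5 46-47 | J7 47-48 | J6 48-49 | J4 49-50 | J5 50-51 | J7 51-52 | J6 52-53 | J4 53-54 | J5 54-55 | J7 55-56 | J6 56-57 | J4 57-58 | J5 58-59 | J7 59-60 | J6 60-61 | J5 61-62 | J7 62-63 | J6 63-64 | J7 64-65 | J6 65-67 |
Completion: J1=44  J2=26  J3=20  J4=58  J5=62  J6=67  J7=65
Waiting = turnaround − burst: J1=35, J2=20, J3=15, J4=45, J5=46, J6=48, J7=44
Total waiting = 35 + 20 + 15 + 45 + 46 + 48 + 44 = 253

253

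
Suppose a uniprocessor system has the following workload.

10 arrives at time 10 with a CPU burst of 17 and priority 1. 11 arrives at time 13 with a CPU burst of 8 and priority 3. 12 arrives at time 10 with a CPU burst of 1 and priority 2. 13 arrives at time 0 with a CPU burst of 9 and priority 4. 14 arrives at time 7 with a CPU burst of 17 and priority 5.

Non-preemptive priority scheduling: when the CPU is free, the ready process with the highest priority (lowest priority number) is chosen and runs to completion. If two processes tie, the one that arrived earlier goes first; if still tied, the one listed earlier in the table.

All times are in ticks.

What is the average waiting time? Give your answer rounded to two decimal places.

Timeline: | 13 0-9 | 14 9-26 | 10 26-43 | 12 43-44 | 11 44-52 |
Completion: 10=43  11=52  12=44  13=9  14=26
Turnaround (C−A): 10=33  11=39  12=34  13=9  14=19
Waiting times: 10=16, 11=31, 12=33, 13=0, 14=2
Average waiting = (16+31+33+0+2) / 5 = 82/5 = 16.40

16.40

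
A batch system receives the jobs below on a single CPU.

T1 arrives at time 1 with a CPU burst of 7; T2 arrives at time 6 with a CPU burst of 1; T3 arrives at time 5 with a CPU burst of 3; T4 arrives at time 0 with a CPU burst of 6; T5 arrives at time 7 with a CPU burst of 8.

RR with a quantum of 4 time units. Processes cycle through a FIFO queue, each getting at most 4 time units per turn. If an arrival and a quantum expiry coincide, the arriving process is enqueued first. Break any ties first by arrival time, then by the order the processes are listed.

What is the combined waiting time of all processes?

Gantt: | T4 0-4 | T1 4-8 | T4 8-10 | T3 10-13 | T2 13-14 | T5 14-18 | T1 18-21 | T5 21-25 |
Completion: T1=21  T2=14  T3=13  T4=10  T5=25
Turnaround (C−A): T1=20  T2=8  T3=8  T4=10  T5=18
Waiting = turnaround − burst: T1=13, T2=7, T3=5, T4=4, T5=10
Total waiting = 13 + 7 + 5 + 4 + 10 = 39

39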